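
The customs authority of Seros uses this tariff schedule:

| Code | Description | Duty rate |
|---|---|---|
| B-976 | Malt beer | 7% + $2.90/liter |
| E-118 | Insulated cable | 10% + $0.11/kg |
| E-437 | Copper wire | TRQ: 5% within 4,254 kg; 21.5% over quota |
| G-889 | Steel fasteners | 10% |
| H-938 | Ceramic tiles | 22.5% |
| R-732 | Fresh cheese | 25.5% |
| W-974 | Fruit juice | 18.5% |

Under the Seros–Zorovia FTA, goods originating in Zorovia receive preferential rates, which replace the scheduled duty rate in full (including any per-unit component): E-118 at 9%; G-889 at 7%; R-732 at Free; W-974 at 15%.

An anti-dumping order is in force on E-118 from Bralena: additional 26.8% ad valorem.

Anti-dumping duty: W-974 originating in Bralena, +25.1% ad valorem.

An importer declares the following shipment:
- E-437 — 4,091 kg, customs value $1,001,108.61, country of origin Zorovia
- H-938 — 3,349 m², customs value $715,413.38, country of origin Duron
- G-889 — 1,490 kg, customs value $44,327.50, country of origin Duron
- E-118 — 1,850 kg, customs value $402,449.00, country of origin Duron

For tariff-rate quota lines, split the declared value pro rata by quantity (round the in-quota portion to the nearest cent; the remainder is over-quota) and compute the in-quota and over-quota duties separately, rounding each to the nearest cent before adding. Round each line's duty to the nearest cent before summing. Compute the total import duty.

$255,904.59

Line 1 (E-437, Zorovia, 4,091 kg, $1,001,108.61):
Code E-437 is under a tariff-rate quota (threshold 4,254 kg). Quantity 4,091 kg is within the quota, so the in-quota rate 5% applies to the full value.
Duty = $1,001,108.61 × 5% = $50,055.43.
Line 2 (H-938, Duron, 3,349 m², $715,413.38):
Base rate for H-938 is 22.5%.
Duty = $715,413.38 × 22.5% = $160,968.01.
Line 3 (G-889, Duron, 1,490 kg, $44,327.50):
Base rate for G-889 is 10%.
G-889 has an FTA preferential rate, but origin Duron is not Zorovia; base rate stands.
Duty = $44,327.50 × 10% = $4,432.75.
Line 4 (E-118, Duron, 1,850 kg, $402,449.00):
Base rate for E-118 is 10% + $0.11/kg.
E-118 has an FTA preferential rate, but origin Duron is not Zorovia; base rate stands.
The additional-duty order on E-118 targets Bralena, not Duron; it does not apply.
Duty = $402,449.00 × 10% + 1,850 × $0.11 = $40,448.40.
Total = $50,055.43 + $160,968.01 + $4,432.75 + $40,448.40 = $255,904.59.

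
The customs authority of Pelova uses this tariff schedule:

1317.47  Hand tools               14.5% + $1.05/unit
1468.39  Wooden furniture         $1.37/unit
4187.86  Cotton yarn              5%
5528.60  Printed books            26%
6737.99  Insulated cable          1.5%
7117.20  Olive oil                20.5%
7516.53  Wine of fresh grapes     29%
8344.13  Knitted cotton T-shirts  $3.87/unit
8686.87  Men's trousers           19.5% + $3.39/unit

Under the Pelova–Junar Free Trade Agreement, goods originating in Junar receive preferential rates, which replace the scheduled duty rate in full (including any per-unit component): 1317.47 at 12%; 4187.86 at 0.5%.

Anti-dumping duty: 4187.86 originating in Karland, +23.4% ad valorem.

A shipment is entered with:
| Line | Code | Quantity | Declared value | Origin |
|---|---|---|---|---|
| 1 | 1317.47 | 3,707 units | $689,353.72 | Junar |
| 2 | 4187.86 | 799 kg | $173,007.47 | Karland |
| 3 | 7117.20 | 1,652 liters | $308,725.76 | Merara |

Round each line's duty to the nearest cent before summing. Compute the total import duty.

Line 1 (1317.47, Junar, 3,707 units, $689,353.72):
Base rate for 1317.47 is 14.5% + $1.05/unit.
Origin Junar qualifies under the Pelova–Junar agreement and 1317.47 is covered: preferential rate 12% applies instead.
Duty = $689,353.72 × 12% = $82,722.45.
Line 2 (4187.86, Karland, 799 kg, $173,007.47):
Base rate for 4187.86 is 5%.
4187.86 has an FTA preferential rate, but origin Karland is not Junar; base rate stands.
Additional duty on 4187.86 from Karland: +23.4%. Applied ad valorem rate: 5% + 23.4% = 28.4%.
Duty = $173,007.47 × 28.4% = $49,134.12.
Line 3 (7117.20, Merara, 1,652 liters, $308,725.76):
Base rate for 7117.20 is 20.5%.
Duty = $308,725.76 × 20.5% = $63,288.78.
Total = $82,722.45 + $49,134.12 + $63,288.78 = $195,145.35.

$195,145.35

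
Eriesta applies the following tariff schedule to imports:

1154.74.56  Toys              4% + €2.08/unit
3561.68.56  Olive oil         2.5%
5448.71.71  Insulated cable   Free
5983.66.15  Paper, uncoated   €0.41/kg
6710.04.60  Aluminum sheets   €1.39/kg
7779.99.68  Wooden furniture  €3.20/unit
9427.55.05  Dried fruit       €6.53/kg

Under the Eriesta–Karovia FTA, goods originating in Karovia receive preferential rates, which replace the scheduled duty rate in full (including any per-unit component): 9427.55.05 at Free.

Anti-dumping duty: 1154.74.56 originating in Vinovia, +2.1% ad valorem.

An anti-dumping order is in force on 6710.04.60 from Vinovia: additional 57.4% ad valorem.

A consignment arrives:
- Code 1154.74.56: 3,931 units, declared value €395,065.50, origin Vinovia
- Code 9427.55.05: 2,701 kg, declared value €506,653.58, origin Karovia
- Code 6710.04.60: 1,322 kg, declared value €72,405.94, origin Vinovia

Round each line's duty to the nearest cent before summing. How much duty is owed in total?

€75,674.07

Line 1 (1154.74.56, Vinovia, 3,931 units, €395,065.50):
Base rate for 1154.74.56 is 4% + €2.08/unit.
Additional duty on 1154.74.56 from Vinovia: +2.1%. Applied ad valorem rate: 4% + 2.1% = 6.1%.
Duty = €395,065.50 × 6.1% + 3,931 × €2.08 = €32,275.48.
Line 2 (9427.55.05, Karovia, 2,701 kg, €506,653.58):
Base rate for 9427.55.05 is €6.53/kg.
Origin Karovia qualifies under the Eriesta–Karovia agreement and 9427.55.05 is covered: preferential rate Free applies instead.
Duty = €506,653.58 × 0% = €0.00.
Line 3 (6710.04.60, Vinovia, 1,322 kg, €72,405.94):
Base rate for 6710.04.60 is €1.39/kg.
Additional duty on 6710.04.60 from Vinovia: +57.4% ad valorem. Applied ad valorem rate = 57.4%.
Duty = €72,405.94 × 57.4% + 1,322 × €1.39 = €43,398.59.
Total = €32,275.48 + €0.00 + €43,398.59 = €75,674.07.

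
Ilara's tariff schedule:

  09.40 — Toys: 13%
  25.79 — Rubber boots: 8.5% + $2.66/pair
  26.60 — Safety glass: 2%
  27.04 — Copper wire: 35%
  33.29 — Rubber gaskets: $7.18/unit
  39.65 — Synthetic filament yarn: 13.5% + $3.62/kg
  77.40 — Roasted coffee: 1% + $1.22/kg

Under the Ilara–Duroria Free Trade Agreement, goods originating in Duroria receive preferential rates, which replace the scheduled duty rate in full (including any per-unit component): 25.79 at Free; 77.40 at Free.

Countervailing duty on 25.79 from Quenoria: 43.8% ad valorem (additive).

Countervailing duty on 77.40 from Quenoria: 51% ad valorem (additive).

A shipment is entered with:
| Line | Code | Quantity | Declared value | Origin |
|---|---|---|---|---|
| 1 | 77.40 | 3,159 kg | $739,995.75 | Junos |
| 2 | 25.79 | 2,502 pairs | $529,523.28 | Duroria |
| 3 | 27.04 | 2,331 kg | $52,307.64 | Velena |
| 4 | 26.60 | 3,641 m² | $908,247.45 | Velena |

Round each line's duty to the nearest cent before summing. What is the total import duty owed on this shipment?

Line 1 (77.40, Junos, 3,159 kg, $739,995.75):
Base rate for 77.40 is 1% + $1.22/kg.
77.40 has an FTA preferential rate, but origin Junos is not Duroria; base rate stands.
The additional-duty order on 77.40 targets Quenoria, not Junos; it does not apply.
Duty = $739,995.75 × 1% + 3,159 × $1.22 = $11,253.94.
Line 2 (25.79, Duroria, 2,502 pairs, $529,523.28):
Base rate for 25.79 is 8.5% + $2.66/pair.
Origin Duroria qualifies under the Ilara–Duroria agreement and 25.79 is covered: preferential rate Free applies instead.
The additional-duty order on 25.79 targets Quenoria, not Duroria; it does not apply.
Duty = $529,523.28 × 0% = $0.00.
Line 3 (27.04, Velena, 2,331 kg, $52,307.64):
Base rate for 27.04 is 35%.
Duty = $52,307.64 × 35% = $18,307.67.
Line 4 (26.60, Velena, 3,641 m², $908,247.45):
Base rate for 26.60 is 2%.
Duty = $908,247.45 × 2% = $18,164.95.
Total = $11,253.94 + $0.00 + $18,307.67 + $18,164.95 = $47,726.56.

$47,726.56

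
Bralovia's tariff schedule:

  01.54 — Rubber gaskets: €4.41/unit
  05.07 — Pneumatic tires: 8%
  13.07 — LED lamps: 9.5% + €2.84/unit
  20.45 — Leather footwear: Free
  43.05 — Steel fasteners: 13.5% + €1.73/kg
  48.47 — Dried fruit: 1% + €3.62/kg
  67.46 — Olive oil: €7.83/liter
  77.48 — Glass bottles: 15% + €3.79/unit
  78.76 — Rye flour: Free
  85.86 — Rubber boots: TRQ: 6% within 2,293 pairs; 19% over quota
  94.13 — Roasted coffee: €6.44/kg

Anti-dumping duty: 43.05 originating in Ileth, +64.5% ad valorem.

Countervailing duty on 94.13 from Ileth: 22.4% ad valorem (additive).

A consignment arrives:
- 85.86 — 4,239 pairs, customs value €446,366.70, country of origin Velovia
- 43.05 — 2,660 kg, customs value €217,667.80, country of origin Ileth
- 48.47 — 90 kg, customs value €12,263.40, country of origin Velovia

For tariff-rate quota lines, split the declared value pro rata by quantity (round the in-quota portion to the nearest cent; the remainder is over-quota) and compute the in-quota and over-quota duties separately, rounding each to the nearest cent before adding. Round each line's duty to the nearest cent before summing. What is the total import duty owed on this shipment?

€228,251.90

Line 1 (85.86, Velovia, 4,239 pairs, €446,366.70):
Code 85.86 is under a tariff-rate quota (threshold 2,293 pairs). In-quota: 2,293 pairs at 6%; over-quota: 1,946 pairs at 19%.
Pro-rata value split: in-quota = €446,366.70 × 2,293/4,239 = €241,452.90; over-quota = €446,366.70 − €241,452.90 = €204,913.80.
In-quota duty = €241,452.90 × 6% = €14,487.17. Over-quota duty = €204,913.80 × 19% = €38,933.62.
Line duty = €14,487.17 + €38,933.62 = €53,420.79.
Line 2 (43.05, Ileth, 2,660 kg, €217,667.80):
Base rate for 43.05 is 13.5% + €1.73/kg.
Additional duty on 43.05 from Ileth: +64.5%. Applied ad valorem rate: 13.5% + 64.5% = 78%.
Duty = €217,667.80 × 78% + 2,660 × €1.73 = €174,382.68.
Line 3 (48.47, Velovia, 90 kg, €12,263.40):
Base rate for 48.47 is 1% + €3.62/kg.
Duty = €12,263.40 × 1% + 90 × €3.62 = €448.43.
Total = €53,420.79 + €174,382.68 + €448.43 = €228,251.90.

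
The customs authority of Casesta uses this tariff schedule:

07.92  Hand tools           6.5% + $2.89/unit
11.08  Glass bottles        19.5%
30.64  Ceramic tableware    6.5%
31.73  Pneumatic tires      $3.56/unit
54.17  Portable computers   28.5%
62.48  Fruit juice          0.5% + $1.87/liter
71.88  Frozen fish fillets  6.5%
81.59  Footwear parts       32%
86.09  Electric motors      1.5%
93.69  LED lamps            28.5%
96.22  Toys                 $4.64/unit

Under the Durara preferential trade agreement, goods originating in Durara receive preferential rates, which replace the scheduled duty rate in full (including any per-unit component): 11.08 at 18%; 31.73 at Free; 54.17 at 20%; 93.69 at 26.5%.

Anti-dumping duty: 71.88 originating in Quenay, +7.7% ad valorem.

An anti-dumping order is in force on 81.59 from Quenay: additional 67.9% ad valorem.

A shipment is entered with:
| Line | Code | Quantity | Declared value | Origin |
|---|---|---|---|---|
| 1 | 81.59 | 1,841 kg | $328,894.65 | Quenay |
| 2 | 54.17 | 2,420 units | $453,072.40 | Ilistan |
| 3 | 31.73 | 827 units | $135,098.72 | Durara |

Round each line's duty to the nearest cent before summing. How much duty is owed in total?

Line 1 (81.59, Quenay, 1,841 kg, $328,894.65):
Base rate for 81.59 is 32%.
Additional duty on 81.59 from Quenay: +67.9%. Applied ad valorem rate: 32% + 67.9% = 99.9%.
Duty = $328,894.65 × 99.9% = $328,565.76.
Line 2 (54.17, Ilistan, 2,420 units, $453,072.40):
Base rate for 54.17 is 28.5%.
54.17 has an FTA preferential rate, but origin Ilistan is not Durara; base rate stands.
Duty = $453,072.40 × 28.5% = $129,125.63.
Line 3 (31.73, Durara, 827 units, $135,098.72):
Base rate for 31.73 is $3.56/unit.
Origin Durara qualifies under the Casesta–Durara agreement and 31.73 is covered: preferential rate Free applies instead.
Duty = $135,098.72 × 0% = $0.00.
Total = $328,565.76 + $129,125.63 + $0.00 = $457,691.39.

$457,691.39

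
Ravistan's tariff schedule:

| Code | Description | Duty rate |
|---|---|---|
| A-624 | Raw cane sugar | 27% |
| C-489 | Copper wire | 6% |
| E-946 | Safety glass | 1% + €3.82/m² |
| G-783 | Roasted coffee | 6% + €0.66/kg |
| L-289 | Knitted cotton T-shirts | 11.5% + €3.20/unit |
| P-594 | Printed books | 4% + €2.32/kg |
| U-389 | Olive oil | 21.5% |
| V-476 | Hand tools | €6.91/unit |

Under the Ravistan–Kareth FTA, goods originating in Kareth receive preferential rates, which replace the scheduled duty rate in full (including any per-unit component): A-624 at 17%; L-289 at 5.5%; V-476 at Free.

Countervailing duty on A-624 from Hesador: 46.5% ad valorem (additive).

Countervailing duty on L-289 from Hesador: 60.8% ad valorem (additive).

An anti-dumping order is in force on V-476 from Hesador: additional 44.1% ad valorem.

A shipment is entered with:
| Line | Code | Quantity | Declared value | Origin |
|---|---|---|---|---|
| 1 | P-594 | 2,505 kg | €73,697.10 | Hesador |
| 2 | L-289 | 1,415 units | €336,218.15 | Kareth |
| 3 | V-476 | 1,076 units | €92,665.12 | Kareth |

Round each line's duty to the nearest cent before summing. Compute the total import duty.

€27,251.48

Line 1 (P-594, Hesador, 2,505 kg, €73,697.10):
Base rate for P-594 is 4% + €2.32/kg.
Duty = €73,697.10 × 4% + 2,505 × €2.32 = €8,759.48.
Line 2 (L-289, Kareth, 1,415 units, €336,218.15):
Base rate for L-289 is 11.5% + €3.20/unit.
Origin Kareth qualifies under the Ravistan–Kareth agreement and L-289 is covered: preferential rate 5.5% applies instead.
The additional-duty order on L-289 targets Hesador, not Kareth; it does not apply.
Duty = €336,218.15 × 5.5% = €18,492.00.
Line 3 (V-476, Kareth, 1,076 units, €92,665.12):
Base rate for V-476 is €6.91/unit.
Origin Kareth qualifies under the Ravistan–Kareth agreement and V-476 is covered: preferential rate Free applies instead.
The additional-duty order on V-476 targets Hesador, not Kareth; it does not apply.
Duty = €92,665.12 × 0% = €0.00.
Total = €8,759.48 + €18,492.00 + €0.00 = €27,251.48.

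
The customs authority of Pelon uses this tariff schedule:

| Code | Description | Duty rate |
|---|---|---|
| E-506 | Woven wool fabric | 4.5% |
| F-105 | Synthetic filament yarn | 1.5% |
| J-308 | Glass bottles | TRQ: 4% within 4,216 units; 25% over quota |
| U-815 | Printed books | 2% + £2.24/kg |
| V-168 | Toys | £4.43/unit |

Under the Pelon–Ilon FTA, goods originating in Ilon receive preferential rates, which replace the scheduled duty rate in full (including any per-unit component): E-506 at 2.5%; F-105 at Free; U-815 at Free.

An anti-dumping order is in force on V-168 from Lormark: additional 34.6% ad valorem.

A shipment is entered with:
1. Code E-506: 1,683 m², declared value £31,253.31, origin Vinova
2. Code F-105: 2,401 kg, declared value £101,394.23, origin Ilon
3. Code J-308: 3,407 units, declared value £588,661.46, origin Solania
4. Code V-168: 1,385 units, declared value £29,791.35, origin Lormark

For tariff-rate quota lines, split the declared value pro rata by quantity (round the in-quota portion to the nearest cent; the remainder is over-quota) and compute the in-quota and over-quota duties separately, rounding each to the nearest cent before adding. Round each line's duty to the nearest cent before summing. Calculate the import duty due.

£41,396.22

Line 1 (E-506, Vinova, 1,683 m², £31,253.31):
Base rate for E-506 is 4.5%.
E-506 has an FTA preferential rate, but origin Vinova is not Ilon; base rate stands.
Duty = £31,253.31 × 4.5% = £1,406.40.
Line 2 (F-105, Ilon, 2,401 kg, £101,394.23):
Base rate for F-105 is 1.5%.
Origin Ilon qualifies under the Pelon–Ilon agreement and F-105 is covered: preferential rate Free applies instead.
Duty = £101,394.23 × 0% = £0.00.
Line 3 (J-308, Solania, 3,407 units, £588,661.46):
Code J-308 is under a tariff-rate quota (threshold 4,216 units). Quantity 3,407 units is within the quota, so the in-quota rate 4% applies to the full value.
Duty = £588,661.46 × 4% = £23,546.46.
Line 4 (V-168, Lormark, 1,385 units, £29,791.35):
Base rate for V-168 is £4.43/unit.
Additional duty on V-168 from Lormark: +34.6% ad valorem. Applied ad valorem rate = 34.6%.
Duty = £29,791.35 × 34.6% + 1,385 × £4.43 = £16,443.36.
Total = £1,406.40 + £0.00 + £23,546.46 + £16,443.36 = £41,396.22.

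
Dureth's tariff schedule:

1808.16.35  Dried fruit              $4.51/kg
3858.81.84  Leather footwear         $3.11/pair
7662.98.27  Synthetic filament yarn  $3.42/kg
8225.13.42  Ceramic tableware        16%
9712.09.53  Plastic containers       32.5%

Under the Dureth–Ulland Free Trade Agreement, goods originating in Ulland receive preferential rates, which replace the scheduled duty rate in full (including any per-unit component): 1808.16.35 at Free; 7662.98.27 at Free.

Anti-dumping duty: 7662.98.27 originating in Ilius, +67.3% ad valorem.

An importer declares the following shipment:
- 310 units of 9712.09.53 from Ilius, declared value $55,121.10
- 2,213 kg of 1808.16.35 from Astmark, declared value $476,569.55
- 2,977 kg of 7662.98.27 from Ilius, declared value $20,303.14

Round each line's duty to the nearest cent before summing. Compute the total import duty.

Line 1 (9712.09.53, Ilius, 310 units, $55,121.10):
Base rate for 9712.09.53 is 32.5%.
Duty = $55,121.10 × 32.5% = $17,914.36.
Line 2 (1808.16.35, Astmark, 2,213 kg, $476,569.55):
Base rate for 1808.16.35 is $4.51/kg.
1808.16.35 has an FTA preferential rate, but origin Astmark is not Ulland; base rate stands.
Duty = 2,213 × $4.51 = $9,980.63.
Line 3 (7662.98.27, Ilius, 2,977 kg, $20,303.14):
Base rate for 7662.98.27 is $3.42/kg.
7662.98.27 has an FTA preferential rate, but origin Ilius is not Ulland; base rate stands.
Additional duty on 7662.98.27 from Ilius: +67.3% ad valorem. Applied ad valorem rate = 67.3%.
Duty = $20,303.14 × 67.3% + 2,977 × $3.42 = $23,845.35.
Total = $17,914.36 + $9,980.63 + $23,845.35 = $51,740.34.

$51,740.34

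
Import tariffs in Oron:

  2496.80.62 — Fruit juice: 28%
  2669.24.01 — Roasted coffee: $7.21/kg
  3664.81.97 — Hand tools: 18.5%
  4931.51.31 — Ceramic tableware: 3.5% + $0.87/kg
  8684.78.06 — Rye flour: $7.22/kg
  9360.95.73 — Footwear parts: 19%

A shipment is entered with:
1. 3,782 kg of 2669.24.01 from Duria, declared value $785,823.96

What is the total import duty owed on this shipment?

Line 1 (2669.24.01, Duria, 3,782 kg, $785,823.96):
Base rate for 2669.24.01 is $7.21/kg.
Duty = 3,782 × $7.21 = $27,268.22.

$27,268.22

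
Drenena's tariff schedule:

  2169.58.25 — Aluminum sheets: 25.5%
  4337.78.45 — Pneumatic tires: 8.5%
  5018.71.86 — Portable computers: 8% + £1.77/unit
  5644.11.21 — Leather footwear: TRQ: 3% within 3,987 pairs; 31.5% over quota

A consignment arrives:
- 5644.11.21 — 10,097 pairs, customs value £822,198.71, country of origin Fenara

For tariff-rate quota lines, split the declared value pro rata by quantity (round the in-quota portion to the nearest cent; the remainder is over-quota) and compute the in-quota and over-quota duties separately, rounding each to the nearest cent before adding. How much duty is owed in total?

Line 1 (5644.11.21, Fenara, 10,097 pairs, £822,198.71):
Code 5644.11.21 is under a tariff-rate quota (threshold 3,987 pairs). In-quota: 3,987 pairs at 3%; over-quota: 6,110 pairs at 31.5%.
Pro-rata value split: in-quota = £822,198.71 × 3,987/10,097 = £324,661.41; over-quota = £822,198.71 − £324,661.41 = £497,537.30.
In-quota duty = £324,661.41 × 3% = £9,739.84. Over-quota duty = £497,537.30 × 31.5% = £156,724.25.
Line duty = £9,739.84 + £156,724.25 = £166,464.09.

£166,464.09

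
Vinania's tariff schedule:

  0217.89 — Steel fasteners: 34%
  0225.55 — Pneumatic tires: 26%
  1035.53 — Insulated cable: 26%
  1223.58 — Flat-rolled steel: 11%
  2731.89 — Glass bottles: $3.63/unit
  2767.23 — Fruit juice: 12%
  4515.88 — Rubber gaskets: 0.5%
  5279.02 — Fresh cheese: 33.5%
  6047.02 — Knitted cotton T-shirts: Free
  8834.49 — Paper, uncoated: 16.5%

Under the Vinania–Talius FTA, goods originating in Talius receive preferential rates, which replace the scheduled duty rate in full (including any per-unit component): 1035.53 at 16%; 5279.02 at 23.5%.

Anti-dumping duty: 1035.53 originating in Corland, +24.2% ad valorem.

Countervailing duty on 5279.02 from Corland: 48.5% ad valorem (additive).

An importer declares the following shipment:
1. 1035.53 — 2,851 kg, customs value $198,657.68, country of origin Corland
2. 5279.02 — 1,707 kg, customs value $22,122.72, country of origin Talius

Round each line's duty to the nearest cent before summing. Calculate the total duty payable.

Line 1 (1035.53, Corland, 2,851 kg, $198,657.68):
Base rate for 1035.53 is 26%.
1035.53 has an FTA preferential rate, but origin Corland is not Talius; base rate stands.
Additional duty on 1035.53 from Corland: +24.2%. Applied ad valorem rate: 26% + 24.2% = 50.2%.
Duty = $198,657.68 × 50.2% = $99,726.16.
Line 2 (5279.02, Talius, 1,707 kg, $22,122.72):
Base rate for 5279.02 is 33.5%.
Origin Talius qualifies under the Vinania–Talius agreement and 5279.02 is covered: preferential rate 23.5% applies instead.
The additional-duty order on 5279.02 targets Corland, not Talius; it does not apply.
Duty = $22,122.72 × 23.5% = $5,198.84.
Total = $99,726.16 + $5,198.84 = $104,925.00.

$104,925.00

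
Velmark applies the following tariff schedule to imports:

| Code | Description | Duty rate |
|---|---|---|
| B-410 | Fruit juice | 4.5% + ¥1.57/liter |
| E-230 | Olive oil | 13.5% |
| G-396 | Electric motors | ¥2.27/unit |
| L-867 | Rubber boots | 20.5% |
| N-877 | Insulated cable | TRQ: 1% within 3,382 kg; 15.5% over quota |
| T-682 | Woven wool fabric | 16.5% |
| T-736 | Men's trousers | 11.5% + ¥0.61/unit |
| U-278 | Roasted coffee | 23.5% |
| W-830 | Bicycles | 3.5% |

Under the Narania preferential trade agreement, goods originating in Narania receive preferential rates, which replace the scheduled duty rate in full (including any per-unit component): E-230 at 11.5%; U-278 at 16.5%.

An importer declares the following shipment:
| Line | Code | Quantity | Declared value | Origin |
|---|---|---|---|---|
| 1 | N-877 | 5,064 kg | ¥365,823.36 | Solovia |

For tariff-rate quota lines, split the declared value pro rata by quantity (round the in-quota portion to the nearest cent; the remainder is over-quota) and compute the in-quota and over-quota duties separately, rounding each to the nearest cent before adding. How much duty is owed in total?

¥21,276.85

Line 1 (N-877, Solovia, 5,064 kg, ¥365,823.36):
Code N-877 is under a tariff-rate quota (threshold 3,382 kg). In-quota: 3,382 kg at 1%; over-quota: 1,682 kg at 15.5%.
Pro-rata value split: in-quota = ¥365,823.36 × 3,382/5,064 = ¥244,315.68; over-quota = ¥365,823.36 − ¥244,315.68 = ¥121,507.68.
In-quota duty = ¥244,315.68 × 1% = ¥2,443.16. Over-quota duty = ¥121,507.68 × 15.5% = ¥18,833.69.
Line duty = ¥2,443.16 + ¥18,833.69 = ¥21,276.85.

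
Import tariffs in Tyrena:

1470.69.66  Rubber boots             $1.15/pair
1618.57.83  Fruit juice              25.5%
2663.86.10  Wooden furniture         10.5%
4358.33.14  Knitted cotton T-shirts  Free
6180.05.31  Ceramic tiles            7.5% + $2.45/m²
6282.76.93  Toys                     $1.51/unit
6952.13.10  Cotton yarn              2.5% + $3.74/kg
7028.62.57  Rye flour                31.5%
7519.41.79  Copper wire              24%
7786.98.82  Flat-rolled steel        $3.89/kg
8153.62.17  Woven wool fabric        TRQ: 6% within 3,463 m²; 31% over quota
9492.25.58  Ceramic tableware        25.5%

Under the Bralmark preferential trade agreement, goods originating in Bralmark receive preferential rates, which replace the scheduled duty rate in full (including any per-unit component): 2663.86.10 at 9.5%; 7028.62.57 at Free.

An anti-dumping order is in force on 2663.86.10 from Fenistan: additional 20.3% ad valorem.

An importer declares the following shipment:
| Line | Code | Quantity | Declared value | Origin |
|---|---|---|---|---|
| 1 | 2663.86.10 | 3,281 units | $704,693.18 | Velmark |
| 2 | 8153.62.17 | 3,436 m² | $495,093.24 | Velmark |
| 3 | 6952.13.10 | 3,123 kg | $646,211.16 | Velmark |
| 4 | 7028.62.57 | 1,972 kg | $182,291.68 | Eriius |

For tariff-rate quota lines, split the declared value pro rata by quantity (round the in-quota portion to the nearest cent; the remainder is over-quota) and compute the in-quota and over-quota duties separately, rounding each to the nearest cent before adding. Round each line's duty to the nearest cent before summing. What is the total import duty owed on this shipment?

$188,955.55

Line 1 (2663.86.10, Velmark, 3,281 units, $704,693.18):
Base rate for 2663.86.10 is 10.5%.
2663.86.10 has an FTA preferential rate, but origin Velmark is not Bralmark; base rate stands.
The additional-duty order on 2663.86.10 targets Fenistan, not Velmark; it does not apply.
Duty = $704,693.18 × 10.5% = $73,992.78.
Line 2 (8153.62.17, Velmark, 3,436 m², $495,093.24):
Code 8153.62.17 is under a tariff-rate quota (threshold 3,463 m²). Quantity 3,436 m² is within the quota, so the in-quota rate 6% applies to the full value.
Duty = $495,093.24 × 6% = $29,705.59.
Line 3 (6952.13.10, Velmark, 3,123 kg, $646,211.16):
Base rate for 6952.13.10 is 2.5% + $3.74/kg.
Duty = $646,211.16 × 2.5% + 3,123 × $3.74 = $27,835.30.
Line 4 (7028.62.57, Eriius, 1,972 kg, $182,291.68):
Base rate for 7028.62.57 is 31.5%.
7028.62.57 has an FTA preferential rate, but origin Eriius is not Bralmark; base rate stands.
Duty = $182,291.68 × 31.5% = $57,421.88.
Total = $73,992.78 + $29,705.59 + $27,835.30 + $57,421.88 = $188,955.55.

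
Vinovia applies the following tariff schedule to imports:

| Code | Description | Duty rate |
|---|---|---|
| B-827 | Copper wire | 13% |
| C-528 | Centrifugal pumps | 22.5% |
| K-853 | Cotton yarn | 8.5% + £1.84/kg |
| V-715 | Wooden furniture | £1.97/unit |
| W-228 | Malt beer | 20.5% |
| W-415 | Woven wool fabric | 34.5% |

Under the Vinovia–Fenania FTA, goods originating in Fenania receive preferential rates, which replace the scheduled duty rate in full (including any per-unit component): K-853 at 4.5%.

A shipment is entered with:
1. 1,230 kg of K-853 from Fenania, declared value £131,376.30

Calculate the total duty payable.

Line 1 (K-853, Fenania, 1,230 kg, £131,376.30):
Base rate for K-853 is 8.5% + £1.84/kg.
Origin Fenania qualifies under the Vinovia–Fenania agreement and K-853 is covered: preferential rate 4.5% applies instead.
Duty = £131,376.30 × 4.5% = £5,911.93.

£5,911.93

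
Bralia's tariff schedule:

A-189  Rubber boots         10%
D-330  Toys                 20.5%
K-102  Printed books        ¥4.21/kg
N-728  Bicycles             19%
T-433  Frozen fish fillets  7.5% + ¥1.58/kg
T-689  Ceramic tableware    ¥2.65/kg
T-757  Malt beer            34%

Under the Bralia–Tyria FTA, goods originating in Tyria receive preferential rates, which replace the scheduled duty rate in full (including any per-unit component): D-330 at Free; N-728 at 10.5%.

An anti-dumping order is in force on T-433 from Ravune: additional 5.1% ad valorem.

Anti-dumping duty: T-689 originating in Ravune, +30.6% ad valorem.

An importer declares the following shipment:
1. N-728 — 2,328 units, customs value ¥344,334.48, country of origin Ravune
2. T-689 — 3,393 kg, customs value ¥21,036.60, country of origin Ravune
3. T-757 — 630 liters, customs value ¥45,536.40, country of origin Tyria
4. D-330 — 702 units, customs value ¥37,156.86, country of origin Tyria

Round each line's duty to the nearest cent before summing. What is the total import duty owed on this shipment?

¥96,334.58

Line 1 (N-728, Ravune, 2,328 units, ¥344,334.48):
Base rate for N-728 is 19%.
N-728 has an FTA preferential rate, but origin Ravune is not Tyria; base rate stands.
Duty = ¥344,334.48 × 19% = ¥65,423.55.
Line 2 (T-689, Ravune, 3,393 kg, ¥21,036.60):
Base rate for T-689 is ¥2.65/kg.
Additional duty on T-689 from Ravune: +30.6% ad valorem. Applied ad valorem rate = 30.6%.
Duty = ¥21,036.60 × 30.6% + 3,393 × ¥2.65 = ¥15,428.65.
Line 3 (T-757, Tyria, 630 liters, ¥45,536.40):
Base rate for T-757 is 34%.
Origin Tyria is the FTA partner but T-757 is not on the preference list; base rate stands.
Duty = ¥45,536.40 × 34% = ¥15,482.38.
Line 4 (D-330, Tyria, 702 units, ¥37,156.86):
Base rate for D-330 is 20.5%.
Origin Tyria qualifies under the Bralia–Tyria agreement and D-330 is covered: preferential rate Free applies instead.
Duty = ¥37,156.86 × 0% = ¥0.00.
Total = ¥65,423.55 + ¥15,428.65 + ¥15,482.38 + ¥0.00 = ¥96,334.58.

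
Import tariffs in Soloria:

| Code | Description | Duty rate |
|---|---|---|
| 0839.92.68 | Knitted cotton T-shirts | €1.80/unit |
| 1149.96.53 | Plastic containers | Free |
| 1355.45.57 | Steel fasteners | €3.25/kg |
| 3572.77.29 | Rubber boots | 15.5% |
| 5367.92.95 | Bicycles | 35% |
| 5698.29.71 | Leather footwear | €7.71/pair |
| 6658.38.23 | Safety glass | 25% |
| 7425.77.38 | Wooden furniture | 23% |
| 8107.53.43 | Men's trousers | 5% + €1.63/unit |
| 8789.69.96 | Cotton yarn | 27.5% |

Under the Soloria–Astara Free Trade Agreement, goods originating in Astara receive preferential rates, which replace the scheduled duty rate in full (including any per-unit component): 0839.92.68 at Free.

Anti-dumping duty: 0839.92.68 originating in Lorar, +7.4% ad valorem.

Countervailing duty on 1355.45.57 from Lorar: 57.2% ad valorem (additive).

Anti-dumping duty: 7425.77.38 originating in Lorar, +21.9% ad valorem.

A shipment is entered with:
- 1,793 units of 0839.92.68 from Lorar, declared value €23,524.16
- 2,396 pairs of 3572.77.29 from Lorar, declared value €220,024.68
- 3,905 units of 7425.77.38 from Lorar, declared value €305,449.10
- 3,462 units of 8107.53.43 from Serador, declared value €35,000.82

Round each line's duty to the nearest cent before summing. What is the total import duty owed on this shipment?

Line 1 (0839.92.68, Lorar, 1,793 units, €23,524.16):
Base rate for 0839.92.68 is €1.80/unit.
0839.92.68 has an FTA preferential rate, but origin Lorar is not Astara; base rate stands.
Additional duty on 0839.92.68 from Lorar: +7.4% ad valorem. Applied ad valorem rate = 7.4%.
Duty = €23,524.16 × 7.4% + 1,793 × €1.80 = €4,968.19.
Line 2 (3572.77.29, Lorar, 2,396 pairs, €220,024.68):
Base rate for 3572.77.29 is 15.5%.
Duty = €220,024.68 × 15.5% = €34,103.83.
Line 3 (7425.77.38, Lorar, 3,905 units, €305,449.10):
Base rate for 7425.77.38 is 23%.
Additional duty on 7425.77.38 from Lorar: +21.9%. Applied ad valorem rate: 23% + 21.9% = 44.9%.
Duty = €305,449.10 × 44.9% = €137,146.65.
Line 4 (8107.53.43, Serador, 3,462 units, €35,000.82):
Base rate for 8107.53.43 is 5% + €1.63/unit.
Duty = €35,000.82 × 5% + 3,462 × €1.63 = €7,393.10.
Total = €4,968.19 + €34,103.83 + €137,146.65 + €7,393.10 = €183,611.77.

€183,611.77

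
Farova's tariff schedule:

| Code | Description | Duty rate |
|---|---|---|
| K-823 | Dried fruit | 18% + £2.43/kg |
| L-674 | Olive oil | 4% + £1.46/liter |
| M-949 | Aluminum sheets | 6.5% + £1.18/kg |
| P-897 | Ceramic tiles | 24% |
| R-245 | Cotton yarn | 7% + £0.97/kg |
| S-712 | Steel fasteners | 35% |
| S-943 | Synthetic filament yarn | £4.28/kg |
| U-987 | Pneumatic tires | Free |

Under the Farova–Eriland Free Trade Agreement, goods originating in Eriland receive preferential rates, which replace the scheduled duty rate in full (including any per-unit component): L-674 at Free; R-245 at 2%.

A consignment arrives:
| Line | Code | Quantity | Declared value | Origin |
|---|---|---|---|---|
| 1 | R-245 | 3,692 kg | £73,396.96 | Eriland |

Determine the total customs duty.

£1,467.94

Line 1 (R-245, Eriland, 3,692 kg, £73,396.96):
Base rate for R-245 is 7% + £0.97/kg.
Origin Eriland qualifies under the Farova–Eriland agreement and R-245 is covered: preferential rate 2% applies instead.
Duty = £73,396.96 × 2% = £1,467.94.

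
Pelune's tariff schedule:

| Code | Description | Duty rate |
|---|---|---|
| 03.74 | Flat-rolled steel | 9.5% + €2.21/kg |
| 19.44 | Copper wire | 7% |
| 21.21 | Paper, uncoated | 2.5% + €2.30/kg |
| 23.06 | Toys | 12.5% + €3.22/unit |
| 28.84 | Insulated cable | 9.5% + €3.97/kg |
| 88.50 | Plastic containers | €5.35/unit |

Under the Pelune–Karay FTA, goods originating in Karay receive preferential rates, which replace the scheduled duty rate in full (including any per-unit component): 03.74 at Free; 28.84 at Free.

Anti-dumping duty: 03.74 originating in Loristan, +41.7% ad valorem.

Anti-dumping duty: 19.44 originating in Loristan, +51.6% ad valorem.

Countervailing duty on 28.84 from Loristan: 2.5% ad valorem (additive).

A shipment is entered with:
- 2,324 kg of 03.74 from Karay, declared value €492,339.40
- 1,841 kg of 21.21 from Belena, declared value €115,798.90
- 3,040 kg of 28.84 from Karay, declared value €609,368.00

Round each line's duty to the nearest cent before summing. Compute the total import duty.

€7,129.27

Line 1 (03.74, Karay, 2,324 kg, €492,339.40):
Base rate for 03.74 is 9.5% + €2.21/kg.
Origin Karay qualifies under the Pelune–Karay agreement and 03.74 is covered: preferential rate Free applies instead.
The additional-duty order on 03.74 targets Loristan, not Karay; it does not apply.
Duty = €492,339.40 × 0% = €0.00.
Line 2 (21.21, Belena, 1,841 kg, €115,798.90):
Base rate for 21.21 is 2.5% + €2.30/kg.
Duty = €115,798.90 × 2.5% + 1,841 × €2.30 = €7,129.27.
Line 3 (28.84, Karay, 3,040 kg, €609,368.00):
Base rate for 28.84 is 9.5% + €3.97/kg.
Origin Karay qualifies under the Pelune–Karay agreement and 28.84 is covered: preferential rate Free applies instead.
The additional-duty order on 28.84 targets Loristan, not Karay; it does not apply.
Duty = €609,368.00 × 0% = €0.00.
Total = €0.00 + €7,129.27 + €0.00 = €7,129.27.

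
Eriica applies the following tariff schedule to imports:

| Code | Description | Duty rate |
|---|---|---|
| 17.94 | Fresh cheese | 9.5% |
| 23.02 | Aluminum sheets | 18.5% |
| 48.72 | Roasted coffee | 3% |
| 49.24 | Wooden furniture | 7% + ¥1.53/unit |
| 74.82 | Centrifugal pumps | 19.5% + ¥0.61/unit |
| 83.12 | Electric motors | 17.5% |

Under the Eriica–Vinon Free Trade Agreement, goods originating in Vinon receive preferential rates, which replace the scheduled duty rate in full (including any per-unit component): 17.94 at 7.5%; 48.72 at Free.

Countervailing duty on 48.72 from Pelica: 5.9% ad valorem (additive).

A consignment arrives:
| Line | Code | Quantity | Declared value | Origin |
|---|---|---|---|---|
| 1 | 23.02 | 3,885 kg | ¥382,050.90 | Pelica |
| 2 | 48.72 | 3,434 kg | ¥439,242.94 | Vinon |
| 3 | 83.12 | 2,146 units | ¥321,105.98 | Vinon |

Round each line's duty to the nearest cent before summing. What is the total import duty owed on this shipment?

¥126,872.97

Line 1 (23.02, Pelica, 3,885 kg, ¥382,050.90):
Base rate for 23.02 is 18.5%.
Duty = ¥382,050.90 × 18.5% = ¥70,679.42.
Line 2 (48.72, Vinon, 3,434 kg, ¥439,242.94):
Base rate for 48.72 is 3%.
Origin Vinon qualifies under the Eriica–Vinon agreement and 48.72 is covered: preferential rate Free applies instead.
The additional-duty order on 48.72 targets Pelica, not Vinon; it does not apply.
Duty = ¥439,242.94 × 0% = ¥0.00.
Line 3 (83.12, Vinon, 2,146 units, ¥321,105.98):
Base rate for 83.12 is 17.5%.
Origin Vinon is the FTA partner but 83.12 is not on the preference list; base rate stands.
Duty = ¥321,105.98 × 17.5% = ¥56,193.55.
Total = ¥70,679.42 + ¥0.00 + ¥56,193.55 = ¥126,872.97.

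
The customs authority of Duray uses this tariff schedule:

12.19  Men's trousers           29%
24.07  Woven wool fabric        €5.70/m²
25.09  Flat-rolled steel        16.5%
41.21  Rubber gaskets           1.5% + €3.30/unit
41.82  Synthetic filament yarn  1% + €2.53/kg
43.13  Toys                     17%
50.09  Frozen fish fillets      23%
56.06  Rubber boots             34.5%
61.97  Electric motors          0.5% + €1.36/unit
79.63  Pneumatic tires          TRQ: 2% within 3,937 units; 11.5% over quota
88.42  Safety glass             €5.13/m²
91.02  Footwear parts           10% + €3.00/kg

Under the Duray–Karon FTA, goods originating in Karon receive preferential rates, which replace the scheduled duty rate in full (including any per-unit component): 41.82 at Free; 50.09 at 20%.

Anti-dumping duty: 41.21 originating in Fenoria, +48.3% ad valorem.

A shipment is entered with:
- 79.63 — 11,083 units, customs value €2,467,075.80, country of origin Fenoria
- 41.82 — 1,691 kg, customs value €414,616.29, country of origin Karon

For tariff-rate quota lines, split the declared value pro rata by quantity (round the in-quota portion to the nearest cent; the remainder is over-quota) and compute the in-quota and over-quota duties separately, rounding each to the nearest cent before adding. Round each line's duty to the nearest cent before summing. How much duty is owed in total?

Line 1 (79.63, Fenoria, 11,083 units, €2,467,075.80):
Code 79.63 is under a tariff-rate quota (threshold 3,937 units). In-quota: 3,937 units at 2%; over-quota: 7,146 units at 11.5%.
Pro-rata value split: in-quota = €2,467,075.80 × 3,937/11,083 = €876,376.20; over-quota = €2,467,075.80 − €876,376.20 = €1,590,699.60.
In-quota duty = €876,376.20 × 2% = €17,527.52. Over-quota duty = €1,590,699.60 × 11.5% = €182,930.45.
Line duty = €17,527.52 + €182,930.45 = €200,457.97.
Line 2 (41.82, Karon, 1,691 kg, €414,616.29):
Base rate for 41.82 is 1% + €2.53/kg.
Origin Karon qualifies under the Duray–Karon agreement and 41.82 is covered: preferential rate Free applies instead.
Duty = €414,616.29 × 0% = €0.00.
Total = €200,457.97 + €0.00 = €200,457.97.

€200,457.97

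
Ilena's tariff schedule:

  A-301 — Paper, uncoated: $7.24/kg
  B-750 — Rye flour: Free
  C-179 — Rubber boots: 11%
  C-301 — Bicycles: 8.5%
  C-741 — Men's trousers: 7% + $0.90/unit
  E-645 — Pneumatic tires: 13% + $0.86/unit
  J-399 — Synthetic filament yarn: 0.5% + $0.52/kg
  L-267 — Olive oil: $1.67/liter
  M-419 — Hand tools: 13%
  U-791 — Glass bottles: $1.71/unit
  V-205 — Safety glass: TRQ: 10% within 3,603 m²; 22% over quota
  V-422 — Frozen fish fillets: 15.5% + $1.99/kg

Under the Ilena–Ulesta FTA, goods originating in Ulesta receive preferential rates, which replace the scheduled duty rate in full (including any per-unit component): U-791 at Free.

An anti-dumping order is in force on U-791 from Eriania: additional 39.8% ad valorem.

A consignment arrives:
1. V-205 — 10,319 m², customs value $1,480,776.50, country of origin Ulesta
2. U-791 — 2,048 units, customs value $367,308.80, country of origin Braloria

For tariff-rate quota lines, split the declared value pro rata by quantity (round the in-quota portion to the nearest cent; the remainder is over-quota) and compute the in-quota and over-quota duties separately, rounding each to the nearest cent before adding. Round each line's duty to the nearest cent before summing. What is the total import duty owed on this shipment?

Line 1 (V-205, Ulesta, 10,319 m², $1,480,776.50):
Code V-205 is under a tariff-rate quota (threshold 3,603 m²). In-quota: 3,603 m² at 10%; over-quota: 6,716 m² at 22%.
Pro-rata value split: in-quota = $1,480,776.50 × 3,603/10,319 = $517,030.50; over-quota = $1,480,776.50 − $517,030.50 = $963,746.00.
In-quota duty = $517,030.50 × 10% = $51,703.05. Over-quota duty = $963,746.00 × 22% = $212,024.12.
Line duty = $51,703.05 + $212,024.12 = $263,727.17.
Line 2 (U-791, Braloria, 2,048 units, $367,308.80):
Base rate for U-791 is $1.71/unit.
U-791 has an FTA preferential rate, but origin Braloria is not Ulesta; base rate stands.
The additional-duty order on U-791 targets Eriania, not Braloria; it does not apply.
Duty = 2,048 × $1.71 = $3,502.08.
Total = $263,727.17 + $3,502.08 = $267,229.25.

$267,229.25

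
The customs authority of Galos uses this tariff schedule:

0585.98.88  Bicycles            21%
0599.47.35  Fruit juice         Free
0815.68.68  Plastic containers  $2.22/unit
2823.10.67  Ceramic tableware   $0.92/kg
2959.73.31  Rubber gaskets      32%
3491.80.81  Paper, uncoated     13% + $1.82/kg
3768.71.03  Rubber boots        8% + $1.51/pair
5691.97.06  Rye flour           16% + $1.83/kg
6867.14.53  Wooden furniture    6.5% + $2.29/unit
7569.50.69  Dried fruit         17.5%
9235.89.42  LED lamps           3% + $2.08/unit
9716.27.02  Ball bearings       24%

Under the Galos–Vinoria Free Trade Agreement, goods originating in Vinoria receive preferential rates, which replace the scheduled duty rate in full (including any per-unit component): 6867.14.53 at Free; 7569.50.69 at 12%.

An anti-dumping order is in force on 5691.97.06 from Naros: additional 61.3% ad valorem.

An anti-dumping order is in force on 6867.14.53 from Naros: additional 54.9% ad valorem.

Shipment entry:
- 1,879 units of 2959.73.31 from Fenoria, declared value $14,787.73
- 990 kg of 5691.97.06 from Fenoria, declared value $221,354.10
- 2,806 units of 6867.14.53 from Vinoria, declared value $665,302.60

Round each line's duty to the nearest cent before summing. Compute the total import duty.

$41,960.43

Line 1 (2959.73.31, Fenoria, 1,879 units, $14,787.73):
Base rate for 2959.73.31 is 32%.
Duty = $14,787.73 × 32% = $4,732.07.
Line 2 (5691.97.06, Fenoria, 990 kg, $221,354.10):
Base rate for 5691.97.06 is 16% + $1.83/kg.
The additional-duty order on 5691.97.06 targets Naros, not Fenoria; it does not apply.
Duty = $221,354.10 × 16% + 990 × $1.83 = $37,228.36.
Line 3 (6867.14.53, Vinoria, 2,806 units, $665,302.60):
Base rate for 6867.14.53 is 6.5% + $2.29/unit.
Origin Vinoria qualifies under the Galos–Vinoria agreement and 6867.14.53 is covered: preferential rate Free applies instead.
The additional-duty order on 6867.14.53 targets Naros, not Vinoria; it does not apply.
Duty = $665,302.60 × 0% = $0.00.
Total = $4,732.07 + $37,228.36 + $0.00 = $41,960.43.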